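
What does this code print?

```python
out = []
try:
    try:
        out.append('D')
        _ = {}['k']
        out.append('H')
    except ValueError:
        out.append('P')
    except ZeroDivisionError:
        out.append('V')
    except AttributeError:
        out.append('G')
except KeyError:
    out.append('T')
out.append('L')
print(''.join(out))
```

Execution trace: 'D' (inner try body) → 'T' (outer except KeyError) → 'L' (after the try/except). Output: DTL

Answer: DTL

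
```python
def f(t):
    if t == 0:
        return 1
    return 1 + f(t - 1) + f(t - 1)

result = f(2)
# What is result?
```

f(t) = 1 + 2·f(t-1), f(0)=1. Closed form: (1+1)·2^2 - 1 = 7.

Answer: 7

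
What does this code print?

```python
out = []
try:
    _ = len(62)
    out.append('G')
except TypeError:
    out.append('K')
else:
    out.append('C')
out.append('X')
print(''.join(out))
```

Execution trace: 'K' (except TypeError) → 'X' (after the try/except). Output: KX

Answer: KX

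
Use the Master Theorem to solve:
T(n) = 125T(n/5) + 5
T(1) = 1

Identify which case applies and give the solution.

a=125, b=5, f(n)=5. log_5(125) = 3. Since c=0 < 3, Case 1 applies: T(n) = Θ(n^log_b(a)) = O(n^3).

Answer: O(n^3) - Case 1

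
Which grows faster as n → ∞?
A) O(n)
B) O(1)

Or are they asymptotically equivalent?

O(n) vs O(1): Higher order terms dominate.

Answer: A) O(n) grows faster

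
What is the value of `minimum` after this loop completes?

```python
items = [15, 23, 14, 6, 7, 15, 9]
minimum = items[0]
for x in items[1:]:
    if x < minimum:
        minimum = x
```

Minimum of [15, 23, 14, 6, 7, 15, 9]
`minimum` takes the values: 15 → 14 → 6

Answer: 6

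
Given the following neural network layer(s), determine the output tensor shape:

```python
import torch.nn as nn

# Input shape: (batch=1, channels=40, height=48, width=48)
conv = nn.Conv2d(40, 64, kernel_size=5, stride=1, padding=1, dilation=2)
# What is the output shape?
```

Input: (1, 40, 48, 48) -> Output: (1, 64, 42, 42)

Answer: (1, 64, 42, 42)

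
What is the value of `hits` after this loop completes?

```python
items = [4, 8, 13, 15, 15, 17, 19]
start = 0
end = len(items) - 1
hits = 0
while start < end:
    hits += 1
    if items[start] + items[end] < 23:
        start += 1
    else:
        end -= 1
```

Steps to find pair summing to 23
`hits` takes the values: 0 → 1 → 2 → 3 → 4 → 5 → 6

Answer: 6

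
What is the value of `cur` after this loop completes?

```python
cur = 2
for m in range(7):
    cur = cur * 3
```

Multiply by 3, 7 times: 2 * 3^7 = 4374
`cur` takes the values: 2 → 6 → 18 → 54 → 162 → 486 → 1458 → 4374

Answer: 4374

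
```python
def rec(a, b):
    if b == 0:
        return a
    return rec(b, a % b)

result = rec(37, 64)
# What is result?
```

rec(37, 64) -> rec(64, 37) -> rec(37, 27) -> rec(27, 10) -> rec(10, 7) -> rec(7, 3) -> rec(3, 1) -> rec(1, 0) -> 1

Answer: 1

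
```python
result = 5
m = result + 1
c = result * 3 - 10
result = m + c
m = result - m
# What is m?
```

Trace:
`result = 5` → result = 5
`m = result + 1` → m = 6
`c = result * 3 - 10` → c = 5
`result = m + c` → result = 11
`m = result - m` → m = 5
So m = 5

Answer: 5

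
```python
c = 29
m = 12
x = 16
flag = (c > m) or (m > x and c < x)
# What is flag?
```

Trace:
`c = 29` → c = 29
`m = 12` → m = 12
`x = 16` → x = 16
`flag = (c > m) or (m > x and c < x)` → flag = True
So flag = True

Answer: True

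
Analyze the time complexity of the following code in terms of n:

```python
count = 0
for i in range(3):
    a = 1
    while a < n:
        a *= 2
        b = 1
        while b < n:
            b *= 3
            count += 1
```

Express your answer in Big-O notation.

Each loop level contributes: 1 × log n × log n. Multiplying the contributions gives O(log² n).

Answer: O(log² n)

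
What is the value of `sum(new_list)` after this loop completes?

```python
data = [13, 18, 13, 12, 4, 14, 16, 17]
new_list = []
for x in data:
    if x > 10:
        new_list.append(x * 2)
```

Sum of doubled values > 10
`new_list` takes the values: [] → [26] → [26, 36] → [26, 36, 26] → [26, 36, 26, 24] → [26, 36, 26, 24, 28] → [26, 36, 26, 24, 28, 32] → [26, 36, 26, 24, 28, 32, 34]
So `sum(new_list)` = 206

Answer: 206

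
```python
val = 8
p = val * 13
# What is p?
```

Trace:
`val = 8` → val = 8
`p = val * 13` → p = 104
So p = 104

Answer: 104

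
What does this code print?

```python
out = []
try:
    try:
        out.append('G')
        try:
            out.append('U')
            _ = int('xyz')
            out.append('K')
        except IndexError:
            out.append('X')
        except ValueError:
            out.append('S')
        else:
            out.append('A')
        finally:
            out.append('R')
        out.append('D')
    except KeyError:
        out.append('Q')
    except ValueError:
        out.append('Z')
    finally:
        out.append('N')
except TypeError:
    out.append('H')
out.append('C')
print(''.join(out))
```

Execution trace: 'G' (try body) → 'U' (inner try body) → 'S' (inner except ValueError) → 'R' (inner finally) → 'D' (try body, no exception) → 'N' (finally) → 'C' (after the try/except). Output: GUSRDNC

Answer: GUSRDNC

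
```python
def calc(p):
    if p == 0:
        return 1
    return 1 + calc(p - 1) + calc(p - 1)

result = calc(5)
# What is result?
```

calc(p) = 1 + 2·calc(p-1), calc(0)=1. Closed form: (1+1)·2^5 - 1 = 63.

Answer: 63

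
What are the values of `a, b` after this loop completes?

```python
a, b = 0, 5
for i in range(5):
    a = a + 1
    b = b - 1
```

a goes 0→5, b goes 5→0
`a, b` takes the values: (0, 5) → (1, 5) → (1, 4) → (2, 4) → (2, 3) → (3, 3) → (3, 2) → (4, 2) → (4, 1) → (5, 1) → (5, 0)

Answer: 5, 0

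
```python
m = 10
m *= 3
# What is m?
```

Trace:
`m = 10` → m = 10
`m *= 3` → m = 30
So m = 30

Answer: 30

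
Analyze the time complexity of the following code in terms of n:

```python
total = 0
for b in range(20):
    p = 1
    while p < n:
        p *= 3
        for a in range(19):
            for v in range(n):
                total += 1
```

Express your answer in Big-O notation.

Each loop level contributes: 1 × log n × 1 × n. Multiplying the contributions gives O(n log n).

Answer: O(n log n)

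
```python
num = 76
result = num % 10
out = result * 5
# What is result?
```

Trace:
`num = 76` → num = 76
`result = num % 10` → result = 6
`out = result * 5` → out = 30
So result = 6

Answer: 6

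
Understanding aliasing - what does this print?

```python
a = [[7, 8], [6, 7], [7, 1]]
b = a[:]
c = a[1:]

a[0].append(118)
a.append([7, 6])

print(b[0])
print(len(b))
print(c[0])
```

Key concept: slice with nested mutation.
Step by step:
`a = [[7, 8], [6, 7], [7, 1]]` → a = [[7, 8], [6, 7], [7, 1]]
`b = a[:]` → b = [[7, 8], [6, 7], [7, 1]]
`c = a[1:]` → c = [[6, 7], [7, 1]]
`a[0].append(118)` → a = [[7, 8, 118], [6, 7], [7, 1]]; b = [[7, 8, 118], [6, 7], [7, 1]]
`a.append([7, 6])` → a = [[7, 8, 118], [6, 7], [7, 1], [7, 6]]
`print(b[0])` → prints [7, 8, 118]
`print(len(b))` → prints 3
`print(c[0])` → prints [6, 7]

Answer:
[7, 8, 118]
3
[6, 7]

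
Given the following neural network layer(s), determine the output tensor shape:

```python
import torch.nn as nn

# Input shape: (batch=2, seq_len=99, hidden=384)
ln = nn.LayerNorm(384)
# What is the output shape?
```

Input: (2, 99, 384) -> Output: (2, 99, 384)

Answer: (2, 99, 384)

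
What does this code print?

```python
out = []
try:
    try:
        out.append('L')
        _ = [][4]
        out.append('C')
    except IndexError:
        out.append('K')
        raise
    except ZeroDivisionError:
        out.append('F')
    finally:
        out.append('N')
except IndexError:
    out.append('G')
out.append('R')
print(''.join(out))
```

Execution trace: 'L' (inner try body) → 'K' (inner except IndexError) → 'N' (inner finally) → 'G' (outer except IndexError) → 'R' (after the try/except). Output: LKNGR

Answer: LKNGR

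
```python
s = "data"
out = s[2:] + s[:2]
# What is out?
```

Trace:
`s = "data"` → s = 'data'
`out = s[2:] + s[:2]` → out = 'tada'
So out = 'tada'

Answer: 'tada'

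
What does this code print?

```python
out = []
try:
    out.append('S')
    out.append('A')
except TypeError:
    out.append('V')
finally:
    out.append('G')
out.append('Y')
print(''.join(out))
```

Execution trace: 'S' (try body) → 'A' (try body, no exception) → 'G' (finally) → 'Y' (after the try/except). Output: SAGY

Answer: SAGY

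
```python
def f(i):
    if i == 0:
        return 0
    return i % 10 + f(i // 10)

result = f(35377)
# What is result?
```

Sum of digits of 35377: 7 + 7 + 3 + 5 + 3 = 25

Answer: 25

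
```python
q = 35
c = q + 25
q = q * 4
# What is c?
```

Trace:
`q = 35` → q = 35
`c = q + 25` → c = 60
`q = q * 4` → q = 140
So c = 60

Answer: 60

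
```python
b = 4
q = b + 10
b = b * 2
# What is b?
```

Trace:
`b = 4` → b = 4
`q = b + 10` → q = 14
`b = b * 2` → b = 8
So b = 8

Answer: 8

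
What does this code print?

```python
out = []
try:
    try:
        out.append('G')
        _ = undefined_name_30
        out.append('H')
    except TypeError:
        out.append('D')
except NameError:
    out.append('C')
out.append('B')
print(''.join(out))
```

Execution trace: 'G' (try body) → 'C' (outer except NameError) → 'B' (after the try/except). Output: GCB

Answer: GCB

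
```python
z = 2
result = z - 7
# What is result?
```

Trace:
`z = 2` → z = 2
`result = z - 7` → result = -5
So result = -5

Answer: -5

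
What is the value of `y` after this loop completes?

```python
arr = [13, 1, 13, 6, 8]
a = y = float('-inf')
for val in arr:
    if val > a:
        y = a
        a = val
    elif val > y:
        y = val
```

Second largest (with repeats) in [13, 1, 13, 6, 8]
`y` takes the values: -inf → 1 → 13

Answer: 13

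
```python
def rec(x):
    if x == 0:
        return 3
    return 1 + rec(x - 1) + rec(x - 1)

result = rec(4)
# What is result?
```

rec(x) = 1 + 2·rec(x-1), rec(0)=3. Closed form: (3+1)·2^4 - 1 = 63.

Answer: 63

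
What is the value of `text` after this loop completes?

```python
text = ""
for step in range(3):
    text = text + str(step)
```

Concatenate digits 0 to 2
`text` takes the values: "" → "0" → "01" → "012"

Answer: "012"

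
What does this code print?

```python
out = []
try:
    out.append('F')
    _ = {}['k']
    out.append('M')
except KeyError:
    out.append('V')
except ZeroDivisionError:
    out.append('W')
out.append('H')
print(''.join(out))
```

Execution trace: 'F' (try body) → 'V' (except KeyError) → 'H' (after the try/except). Output: FVH

Answer: FVH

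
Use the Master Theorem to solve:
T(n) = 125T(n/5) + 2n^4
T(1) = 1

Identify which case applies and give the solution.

a=125, b=5, f(n)=2n^4. log_5(125) = 3. Since c=4 > 3 and the regularity condition holds (125(n/5)^4 = (125/5^4)n^4 with 125/5^4 < 1), Case 3 applies: T(n) = Θ(f(n)) = O(n^4).

Answer: O(n^4) - Case 3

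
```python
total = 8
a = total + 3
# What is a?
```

Trace:
`total = 8` → total = 8
`a = total + 3` → a = 11
So a = 11

Answer: 11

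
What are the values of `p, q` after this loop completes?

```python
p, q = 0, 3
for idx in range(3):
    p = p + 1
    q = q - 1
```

p goes 0→3, q goes 3→0
`p, q` takes the values: (0, 3) → (1, 3) → (1, 2) → (2, 2) → (2, 1) → (3, 1) → (3, 0)

Answer: 3, 0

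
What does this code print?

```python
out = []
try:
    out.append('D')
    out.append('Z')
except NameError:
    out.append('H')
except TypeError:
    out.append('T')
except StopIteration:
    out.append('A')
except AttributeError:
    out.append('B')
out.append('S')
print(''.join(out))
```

Execution trace: 'D' (try body) → 'Z' (try body, no exception) → 'S' (after the try/except). Output: DZS

Answer: DZS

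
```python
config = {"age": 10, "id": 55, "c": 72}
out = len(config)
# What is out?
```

Trace:
`config = {"age": 10, "id": 55, "c": 72}` → config = {'age': 10, 'id': 55, 'c': 72}
`out = len(config)` → out = 3
So out = 3

Answer: 3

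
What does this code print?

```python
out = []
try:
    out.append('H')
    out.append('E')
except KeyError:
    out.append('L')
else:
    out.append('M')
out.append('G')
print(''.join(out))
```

Execution trace: 'H' (try body) → 'E' (try body, no exception) → 'M' (else) → 'G' (after the try/except). Output: HEMG

Answer: HEMG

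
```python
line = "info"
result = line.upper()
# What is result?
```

Trace:
`line = "info"` → line = 'info'
`result = line.upper()` → result = 'INFO'
So result = 'INFO'

Answer: 'INFO'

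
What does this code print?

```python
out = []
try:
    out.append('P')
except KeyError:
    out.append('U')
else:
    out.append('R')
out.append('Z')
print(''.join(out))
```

Execution trace: 'P' (try body, no exception) → 'R' (else) → 'Z' (after the try/except). Output: PRZ

Answer: PRZ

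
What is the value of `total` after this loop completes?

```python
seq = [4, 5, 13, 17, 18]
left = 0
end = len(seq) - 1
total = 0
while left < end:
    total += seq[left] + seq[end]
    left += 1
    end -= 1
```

Sum of pairs from ends
`total` takes the values: 0 → 22 → 44

Answer: 44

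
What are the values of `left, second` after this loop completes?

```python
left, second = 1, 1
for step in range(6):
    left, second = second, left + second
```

Fibonacci: after 6 iterations
`left, second` takes the values: (1, 1) → (1, 2) → (2, 3) → (3, 5) → (5, 8) → (8, 13) → (13, 21)

Answer: 13, 21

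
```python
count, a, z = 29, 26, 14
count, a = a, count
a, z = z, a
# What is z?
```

Trace:
`count, a, z = 29, 26, 14` → count = 29; a = 26; z = 14
`count, a = a, count` → count = 26; a = 29
`a, z = z, a` → a = 14; z = 29
So z = 29

Answer: 29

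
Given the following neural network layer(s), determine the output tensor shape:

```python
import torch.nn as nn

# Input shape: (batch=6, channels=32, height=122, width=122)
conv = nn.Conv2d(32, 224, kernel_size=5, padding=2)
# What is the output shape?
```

Input: (6, 32, 122, 122) -> Output: (6, 224, 122, 122)

Answer: (6, 224, 122, 122)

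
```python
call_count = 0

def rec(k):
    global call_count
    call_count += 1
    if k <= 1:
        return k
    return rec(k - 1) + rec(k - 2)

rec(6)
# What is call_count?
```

Calls(k) = 1 + Calls(k-1) + Calls(k-2); Calls(0)=Calls(1)=1. For k=6 this gives 25.

Answer: 25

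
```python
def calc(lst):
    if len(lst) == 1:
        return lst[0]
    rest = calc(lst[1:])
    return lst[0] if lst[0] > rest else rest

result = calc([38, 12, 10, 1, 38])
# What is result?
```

Recursive max over [38, 12, 10, 1, 38] = 38

Answer: 38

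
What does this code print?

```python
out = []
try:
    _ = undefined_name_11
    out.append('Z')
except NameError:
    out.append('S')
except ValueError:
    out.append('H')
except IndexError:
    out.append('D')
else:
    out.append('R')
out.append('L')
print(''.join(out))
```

Execution trace: 'S' (except NameError) → 'L' (after the try/except). Output: SL

Answer: SL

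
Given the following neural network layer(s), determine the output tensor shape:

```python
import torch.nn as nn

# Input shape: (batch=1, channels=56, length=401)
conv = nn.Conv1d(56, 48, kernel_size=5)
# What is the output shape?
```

Input: (1, 56, 401) -> Output: (1, 48, 397)

Answer: (1, 48, 397)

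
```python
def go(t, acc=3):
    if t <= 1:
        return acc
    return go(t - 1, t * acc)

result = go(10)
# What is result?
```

Accumulator trace (n, acc): (10, 3) -> (9, 30) -> (8, 270) -> (7, 2160) -> (6, 15120) -> (5, 90720) -> (4, 453600) -> (3, 1814400) -> (2, 5443200) -> (1, 10886400) -> return 10886400

Answer: 10886400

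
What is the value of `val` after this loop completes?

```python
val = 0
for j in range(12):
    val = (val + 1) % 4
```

Increment mod 4, 12 times = 0
`val` takes the values: 0 → 1 → 2 → 3 → 0 → 1 → 2 → 3 → 0 → 1 → 2 → 3 → 0

Answer: 0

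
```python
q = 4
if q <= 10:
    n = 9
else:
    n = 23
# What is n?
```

Trace:
`q = 4` → q = 4
`if q <= 10: ...` → q <= 10 is True → n = 9
So n = 9

Answer: 9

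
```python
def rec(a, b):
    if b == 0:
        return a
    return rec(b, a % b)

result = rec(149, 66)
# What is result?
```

rec(149, 66) -> rec(66, 17) -> rec(17, 15) -> rec(15, 2) -> rec(2, 1) -> rec(1, 0) -> 1

Answer: 1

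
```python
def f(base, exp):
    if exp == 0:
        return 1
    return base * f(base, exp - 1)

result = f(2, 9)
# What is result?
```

f(2, 9) = 2 * 2 * 2 * 2 * 2 * 2 * 2 * 2 * 2 = 512

Answer: 512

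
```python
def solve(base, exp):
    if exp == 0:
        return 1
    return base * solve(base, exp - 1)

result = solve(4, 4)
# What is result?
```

solve(4, 4) = 4 * 4 * 4 * 4 = 256

Answer: 256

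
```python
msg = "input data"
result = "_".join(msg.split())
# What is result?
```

Trace:
`msg = "input data"` → msg = 'input data'
`result = "_".join(msg.split())` → result = 'input_data'
So result = 'input_data'

Answer: 'input_data'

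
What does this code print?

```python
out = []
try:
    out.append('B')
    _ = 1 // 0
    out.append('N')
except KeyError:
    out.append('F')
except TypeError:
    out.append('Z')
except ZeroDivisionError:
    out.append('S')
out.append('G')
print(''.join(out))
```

Execution trace: 'B' (try body) → 'S' (except ZeroDivisionError) → 'G' (after the try/except). Output: BSG

Answer: BSG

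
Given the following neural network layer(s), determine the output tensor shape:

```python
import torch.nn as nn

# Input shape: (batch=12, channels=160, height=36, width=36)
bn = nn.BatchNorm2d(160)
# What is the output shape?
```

Input: (12, 160, 36, 36) -> Output: (12, 160, 36, 36)

Answer: (12, 160, 36, 36)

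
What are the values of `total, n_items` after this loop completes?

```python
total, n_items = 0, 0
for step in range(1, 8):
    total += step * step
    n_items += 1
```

Sum of squares and count
`total, n_items` takes the values: (0, 0) → (1, 0) → (1, 1) → (5, 1) → (5, 2) → (14, 2) → (14, 3) → (30, 3) → (30, 4) → (55, 4) → (55, 5) → (91, 5) → (91, 6) → (140, 6) → (140, 7)

Answer: 140, 7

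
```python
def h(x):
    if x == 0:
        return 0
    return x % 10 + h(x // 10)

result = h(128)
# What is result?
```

Sum of digits of 128: 8 + 2 + 1 = 11

Answer: 11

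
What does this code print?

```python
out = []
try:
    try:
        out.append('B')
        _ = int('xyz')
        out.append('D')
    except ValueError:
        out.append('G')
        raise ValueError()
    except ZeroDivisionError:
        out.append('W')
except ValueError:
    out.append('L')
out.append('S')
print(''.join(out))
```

Execution trace: 'B' (inner try body) → 'G' (inner except ValueError) → 'L' (outer except ValueError) → 'S' (after the try/except). Output: BGLS

Answer: BGLS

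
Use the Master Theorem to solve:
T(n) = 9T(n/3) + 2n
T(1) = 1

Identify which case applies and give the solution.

a=9, b=3, f(n)=2n. log_3(9) = 2. Since c=1 < 2, Case 1 applies: T(n) = Θ(n^log_b(a)) = O(n^2).

Answer: O(n^2) - Case 1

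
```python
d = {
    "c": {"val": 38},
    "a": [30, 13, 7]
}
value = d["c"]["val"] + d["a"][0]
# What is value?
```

Trace:
`d = { ...` → d = {'c': {'val': 38}, 'a': [30, 13, 7]}
`value = d["c"]["val"] + d["a"][0]` → value = 68
So value = 68

Answer: 68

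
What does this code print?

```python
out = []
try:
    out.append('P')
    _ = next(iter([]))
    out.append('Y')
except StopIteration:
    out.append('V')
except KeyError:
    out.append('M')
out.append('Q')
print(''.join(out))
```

Execution trace: 'P' (try body) → 'V' (except StopIteration) → 'Q' (after the try/except). Output: PVQ

Answer: PVQ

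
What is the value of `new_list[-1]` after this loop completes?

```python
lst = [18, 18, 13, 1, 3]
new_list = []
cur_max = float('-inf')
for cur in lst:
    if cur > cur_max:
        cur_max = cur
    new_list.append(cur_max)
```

Running max ends at 18
`new_list` takes the values: [] → [18] → [18, 18] → [18, 18, 18] → [18, 18, 18, 18] → [18, 18, 18, 18, 18]
So `new_list[-1]` = 18

Answer: 18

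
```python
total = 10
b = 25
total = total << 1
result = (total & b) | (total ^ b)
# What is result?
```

Trace:
`total = 10` → total = 10
`b = 25` → b = 25
`total = total << 1` → total = 20
`result = (total & b) | (total ^ b)` → result = 29
So result = 29

Answer: 29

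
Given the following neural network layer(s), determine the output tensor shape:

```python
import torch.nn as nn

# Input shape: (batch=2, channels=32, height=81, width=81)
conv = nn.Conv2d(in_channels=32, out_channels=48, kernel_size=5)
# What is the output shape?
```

Input: (2, 32, 81, 81) -> Output: (2, 48, 77, 77)

Answer: (2, 48, 77, 77)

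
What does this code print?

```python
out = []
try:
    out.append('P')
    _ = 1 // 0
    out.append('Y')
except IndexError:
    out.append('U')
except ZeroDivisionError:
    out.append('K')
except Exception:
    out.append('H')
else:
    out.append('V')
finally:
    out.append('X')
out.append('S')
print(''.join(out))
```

Execution trace: 'P' (try body) → 'K' (except ZeroDivisionError) → 'X' (finally) → 'S' (after the try/except). Output: PKXS

Answer: PKXS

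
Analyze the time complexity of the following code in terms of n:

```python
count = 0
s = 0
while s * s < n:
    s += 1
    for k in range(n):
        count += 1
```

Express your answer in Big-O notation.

Each loop level contributes: √n × n. Multiplying the contributions gives O(n√n).

Answer: O(n√n)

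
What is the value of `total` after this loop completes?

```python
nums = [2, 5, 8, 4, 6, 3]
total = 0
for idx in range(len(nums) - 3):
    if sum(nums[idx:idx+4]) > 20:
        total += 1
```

Count windows with sum > 20
`total` takes the values: 0 → 1 → 2

Answer: 2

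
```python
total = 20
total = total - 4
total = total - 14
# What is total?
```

Trace:
`total = 20` → total = 20
`total = total - 4` → total = 16
`total = total - 14` → total = 2
So total = 2

Answer: 2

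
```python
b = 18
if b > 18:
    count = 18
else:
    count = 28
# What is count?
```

Trace:
`b = 18` → b = 18
`if b > 18: ...` → b > 18 is False, take else branch → count = 28
So count = 28

Answer: 28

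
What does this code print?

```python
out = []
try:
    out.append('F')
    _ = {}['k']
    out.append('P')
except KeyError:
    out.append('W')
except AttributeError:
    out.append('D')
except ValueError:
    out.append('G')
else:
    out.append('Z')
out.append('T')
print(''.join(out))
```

Execution trace: 'F' (try body) → 'W' (except KeyError) → 'T' (after the try/except). Output: FWT

Answer: FWT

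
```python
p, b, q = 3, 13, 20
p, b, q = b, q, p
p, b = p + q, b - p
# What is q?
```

Trace:
`p, b, q = 3, 13, 20` → p = 3; b = 13; q = 20
`p, b, q = b, q, p` → p = 13; b = 20; q = 3
`p, b = p + q, b - p` → p = 16; b = 7
So q = 3

Answer: 3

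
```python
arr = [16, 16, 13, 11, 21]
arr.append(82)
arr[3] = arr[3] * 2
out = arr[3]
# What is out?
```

Trace:
`arr = [16, 16, 13, 11, 21]` → arr = [16, 16, 13, 11, 21]
`arr.append(82)` → arr = [16, 16, 13, 11, 21, 82]
`arr[3] = arr[3] * 2` → arr = [16, 16, 13, 22, 21, 82]
`out = arr[3]` → out = 22
So out = 22

Answer: 22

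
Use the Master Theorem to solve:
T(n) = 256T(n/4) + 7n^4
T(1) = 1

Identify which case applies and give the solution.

a=256, b=4, f(n)=7n^4. log_4(256) = 4. Since c=4 = 4, Case 2 applies: T(n) = Θ(n^log_b(a) · log n) = O(n^4 log n).

Answer: O(n^4 log n) - Case 2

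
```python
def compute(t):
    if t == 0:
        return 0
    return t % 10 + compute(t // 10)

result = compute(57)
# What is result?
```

Sum of digits of 57: 7 + 5 = 12

Answer: 12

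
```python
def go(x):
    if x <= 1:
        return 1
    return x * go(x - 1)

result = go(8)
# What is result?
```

go(8) = 8 * 7 * 6 * 5 * 4 * 3 * 2 * 1 = 40320

Answer: 40320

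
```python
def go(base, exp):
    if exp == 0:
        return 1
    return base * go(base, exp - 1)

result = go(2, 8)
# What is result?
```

go(2, 8) = 2 * 2 * 2 * 2 * 2 * 2 * 2 * 2 = 256

Answer: 256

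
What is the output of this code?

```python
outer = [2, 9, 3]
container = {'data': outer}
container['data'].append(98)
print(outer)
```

Key concept: dict holds reference to list.
Step by step:
`outer = [2, 9, 3]` → outer = [2, 9, 3]
`container = {'data': outer}` → container = {'data': [2, 9, 3]}
`container['data'].append(98)` → outer = [2, 9, 3, 98]; container = {'data': [2, 9, 3, 98]}
`print(outer)` → prints [2, 9, 3, 98]

Answer: [2, 9, 3, 98]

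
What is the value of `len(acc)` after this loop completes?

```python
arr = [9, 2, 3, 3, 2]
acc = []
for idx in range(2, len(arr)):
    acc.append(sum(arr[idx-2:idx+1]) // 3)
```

Number of 3-element averages
`acc` takes the values: [] → [4] → [4, 2] → [4, 2, 2]
So `len(acc)` = 3

Answer: 3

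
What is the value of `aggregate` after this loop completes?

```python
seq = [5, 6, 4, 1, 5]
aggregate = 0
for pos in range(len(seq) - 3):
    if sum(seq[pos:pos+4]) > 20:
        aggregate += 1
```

Count windows with sum > 20
`aggregate` takes the values: 0

Answer: 0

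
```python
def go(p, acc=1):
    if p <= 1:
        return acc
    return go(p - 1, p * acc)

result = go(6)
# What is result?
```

Accumulator trace (n, acc): (6, 1) -> (5, 6) -> (4, 30) -> (3, 120) -> (2, 360) -> (1, 720) -> return 720

Answer: 720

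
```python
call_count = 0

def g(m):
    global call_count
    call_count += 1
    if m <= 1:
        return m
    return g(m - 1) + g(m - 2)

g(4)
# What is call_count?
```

Calls(m) = 1 + Calls(m-1) + Calls(m-2); Calls(0)=Calls(1)=1. For m=4 this gives 9.

Answer: 9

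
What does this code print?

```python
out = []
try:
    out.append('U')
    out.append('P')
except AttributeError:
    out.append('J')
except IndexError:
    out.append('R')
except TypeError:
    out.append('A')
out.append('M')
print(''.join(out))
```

Execution trace: 'U' (try body) → 'P' (try body, no exception) → 'M' (after the try/except). Output: UPM

Answer: UPM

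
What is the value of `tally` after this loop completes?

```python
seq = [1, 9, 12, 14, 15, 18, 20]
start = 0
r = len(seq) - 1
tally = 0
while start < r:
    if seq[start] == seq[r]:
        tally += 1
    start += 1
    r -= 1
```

Count matching pairs from ends
`tally` takes the values: 0

Answer: 0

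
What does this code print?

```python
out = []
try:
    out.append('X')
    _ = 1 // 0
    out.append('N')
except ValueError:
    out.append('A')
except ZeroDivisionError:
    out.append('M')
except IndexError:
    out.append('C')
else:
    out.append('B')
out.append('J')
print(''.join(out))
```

Execution trace: 'X' (try body) → 'M' (except ZeroDivisionError) → 'J' (after the try/except). Output: XMJ

Answer: XMJ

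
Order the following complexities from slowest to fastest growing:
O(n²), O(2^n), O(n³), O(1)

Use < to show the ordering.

Ordered by growth rate: O(1) < O(n²) < O(n³) < O(2^n)

Answer: O(1) < O(n²) < O(n³) < O(2^n)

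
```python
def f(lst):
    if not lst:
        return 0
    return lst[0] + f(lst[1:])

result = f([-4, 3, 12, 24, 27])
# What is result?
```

(-4) + 3 + 12 + 24 + 27 + 0 = 62

Answer: 62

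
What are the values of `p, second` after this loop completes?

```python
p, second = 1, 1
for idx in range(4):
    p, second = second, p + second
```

Fibonacci: after 4 iterations
`p, second` takes the values: (1, 1) → (1, 2) → (2, 3) → (3, 5) → (5, 8)

Answer: 5, 8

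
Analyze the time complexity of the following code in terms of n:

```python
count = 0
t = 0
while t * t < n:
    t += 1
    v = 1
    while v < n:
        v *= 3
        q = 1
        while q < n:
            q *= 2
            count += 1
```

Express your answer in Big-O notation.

Each loop level contributes: √n × log n × log n. Multiplying the contributions gives O(√n log² n).

Answer: O(√n log² n)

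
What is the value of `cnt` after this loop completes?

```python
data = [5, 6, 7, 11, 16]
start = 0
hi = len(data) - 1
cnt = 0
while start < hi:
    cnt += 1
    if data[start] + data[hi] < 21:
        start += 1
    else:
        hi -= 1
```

Steps to find pair summing to 21
`cnt` takes the values: 0 → 1 → 2 → 3 → 4

Answer: 4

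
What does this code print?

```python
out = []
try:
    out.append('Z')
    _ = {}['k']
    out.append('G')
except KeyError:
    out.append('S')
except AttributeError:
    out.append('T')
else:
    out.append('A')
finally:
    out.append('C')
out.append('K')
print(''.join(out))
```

Execution trace: 'Z' (try body) → 'S' (except KeyError) → 'C' (finally) → 'K' (after the try/except). Output: ZSCK

Answer: ZSCK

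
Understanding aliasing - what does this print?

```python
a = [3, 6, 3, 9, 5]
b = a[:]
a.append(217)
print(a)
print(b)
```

Key concept: slice [:] creates copy.
Step by step:
`a = [3, 6, 3, 9, 5]` → a = [3, 6, 3, 9, 5]
`b = a[:]` → b = [3, 6, 3, 9, 5]
`a.append(217)` → a = [3, 6, 3, 9, 5, 217]
`print(a)` → prints [3, 6, 3, 9, 5, 217]
`print(b)` → prints [3, 6, 3, 9, 5]

Answer:
[3, 6, 3, 9, 5, 217]
[3, 6, 3, 9, 5]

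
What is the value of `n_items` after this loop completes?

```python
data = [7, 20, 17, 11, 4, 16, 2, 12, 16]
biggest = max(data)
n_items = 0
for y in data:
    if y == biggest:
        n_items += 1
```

Count of max value 20 in [7, 20, 17, 11, 4, 16, 2, 12, 16]
`n_items` takes the values: 0 → 1

Answer: 1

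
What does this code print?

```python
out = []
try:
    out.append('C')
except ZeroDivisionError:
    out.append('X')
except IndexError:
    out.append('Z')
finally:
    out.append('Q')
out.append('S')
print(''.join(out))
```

Execution trace: 'C' (try body, no exception) → 'Q' (finally) → 'S' (after the try/except). Output: CQS

Answer: CQS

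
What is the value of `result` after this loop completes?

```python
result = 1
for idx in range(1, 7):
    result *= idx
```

6! = 720
`result` takes the values: 1 → 2 → 6 → 24 → 120 → 720

Answer: 720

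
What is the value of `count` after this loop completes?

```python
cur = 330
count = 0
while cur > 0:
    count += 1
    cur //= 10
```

Count digits by repeated division by 10
`count` takes the values: 0 → 1 → 2 → 3

Answer: 3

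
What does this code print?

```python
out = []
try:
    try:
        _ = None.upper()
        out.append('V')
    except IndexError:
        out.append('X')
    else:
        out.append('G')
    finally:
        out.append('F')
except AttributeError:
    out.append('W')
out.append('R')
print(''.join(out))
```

Execution trace: 'F' (finally) → 'W' (outer except AttributeError) → 'R' (after the try/except). Output: FWR

Answer: FWR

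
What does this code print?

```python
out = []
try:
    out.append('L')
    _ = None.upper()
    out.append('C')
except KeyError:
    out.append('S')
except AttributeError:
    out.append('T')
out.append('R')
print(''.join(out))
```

Execution trace: 'L' (try body) → 'T' (except AttributeError) → 'R' (after the try/except). Output: LTR

Answer: LTR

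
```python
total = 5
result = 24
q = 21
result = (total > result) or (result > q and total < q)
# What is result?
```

Trace:
`total = 5` → total = 5
`result = 24` → result = 24
`q = 21` → q = 21
`result = (total > result) or (result > q and total < q)` → result = True
So result = True

Answer: True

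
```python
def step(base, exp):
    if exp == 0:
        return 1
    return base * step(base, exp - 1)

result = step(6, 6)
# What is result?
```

step(6, 6) = 6 * 6 * 6 * 6 * 6 * 6 = 46656

Answer: 46656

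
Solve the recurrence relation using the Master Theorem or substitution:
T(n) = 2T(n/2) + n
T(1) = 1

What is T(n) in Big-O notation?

By Master Theorem: a=2, b=2, f(n)=n. Since log_2(2) = 1 and f(n) = Θ(n^1), Case 2 applies. T(n) = O(n log n).

Answer: O(n log n)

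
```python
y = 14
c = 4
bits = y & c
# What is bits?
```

Trace:
`y = 14` → y = 14
`c = 4` → c = 4
`bits = y & c` → bits = 4
So bits = 4

Answer: 4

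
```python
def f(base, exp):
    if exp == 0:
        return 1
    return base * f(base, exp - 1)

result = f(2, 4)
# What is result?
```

f(2, 4) = 2 * 2 * 2 * 2 = 16

Answer: 16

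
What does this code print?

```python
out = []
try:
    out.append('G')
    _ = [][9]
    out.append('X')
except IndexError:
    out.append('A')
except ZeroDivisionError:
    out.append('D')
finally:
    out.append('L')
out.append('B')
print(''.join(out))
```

Execution trace: 'G' (try body) → 'A' (except IndexError) → 'L' (finally) → 'B' (after the try/except). Output: GALB

Answer: GALB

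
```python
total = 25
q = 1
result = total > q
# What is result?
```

Trace:
`total = 25` → total = 25
`q = 1` → q = 1
`result = total > q` → result = True
So result = True

Answer: True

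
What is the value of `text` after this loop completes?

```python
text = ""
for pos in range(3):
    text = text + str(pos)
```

Concatenate digits 0 to 2
`text` takes the values: "" → "0" → "01" → "012"

Answer: "012"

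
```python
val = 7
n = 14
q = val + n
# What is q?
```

Trace:
`val = 7` → val = 7
`n = 14` → n = 14
`q = val + n` → q = 21
So q = 21

Answer: 21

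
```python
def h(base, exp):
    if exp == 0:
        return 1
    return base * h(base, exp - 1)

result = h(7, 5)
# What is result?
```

h(7, 5) = 7 * 7 * 7 * 7 * 7 = 16807

Answer: 16807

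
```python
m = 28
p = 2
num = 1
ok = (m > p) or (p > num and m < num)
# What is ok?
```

Trace:
`m = 28` → m = 28
`p = 2` → p = 2
`num = 1` → num = 1
`ok = (m > p) or (p > num and m < num)` → ok = True
So ok = True

Answer: True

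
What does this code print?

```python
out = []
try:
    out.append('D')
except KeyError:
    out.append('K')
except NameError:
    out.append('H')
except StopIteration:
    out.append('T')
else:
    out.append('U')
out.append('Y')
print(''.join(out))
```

Execution trace: 'D' (try body, no exception) → 'U' (else) → 'Y' (after the try/except). Output: DUY

Answer: DUY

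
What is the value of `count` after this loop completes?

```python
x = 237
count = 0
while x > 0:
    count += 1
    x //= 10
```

Count digits by repeated division by 10
`count` takes the values: 0 → 1 → 2 → 3

Answer: 3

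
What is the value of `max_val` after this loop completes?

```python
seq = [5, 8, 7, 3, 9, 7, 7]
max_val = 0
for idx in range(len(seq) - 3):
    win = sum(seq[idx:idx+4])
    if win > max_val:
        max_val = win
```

Max sum of 4-element window in [5, 8, 7, 3, 9, 7, 7]
`max_val` takes the values: 0 → 23 → 27

Answer: 27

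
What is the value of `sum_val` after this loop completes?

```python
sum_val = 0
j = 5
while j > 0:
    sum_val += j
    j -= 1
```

Sum 5 down to 1
`sum_val` takes the values: 0 → 5 → 9 → 12 → 14 → 15

Answer: 15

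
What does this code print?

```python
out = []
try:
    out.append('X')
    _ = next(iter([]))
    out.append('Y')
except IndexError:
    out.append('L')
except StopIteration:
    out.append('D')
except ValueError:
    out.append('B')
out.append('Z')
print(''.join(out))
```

Execution trace: 'X' (try body) → 'D' (except StopIteration) → 'Z' (after the try/except). Output: XDZ

Answer: XDZ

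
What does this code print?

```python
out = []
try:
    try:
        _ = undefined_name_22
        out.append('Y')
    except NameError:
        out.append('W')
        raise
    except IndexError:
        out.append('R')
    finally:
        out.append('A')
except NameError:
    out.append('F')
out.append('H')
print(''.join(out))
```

Execution trace: 'W' (except NameError) → 'A' (finally) → 'F' (outer except NameError) → 'H' (after the try/except). Output: WAFH

Answer: WAFH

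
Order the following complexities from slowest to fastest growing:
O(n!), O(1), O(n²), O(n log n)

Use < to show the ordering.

Ordered by growth rate: O(1) < O(n log n) < O(n²) < O(n!)

Answer: O(1) < O(n log n) < O(n²) < O(n!)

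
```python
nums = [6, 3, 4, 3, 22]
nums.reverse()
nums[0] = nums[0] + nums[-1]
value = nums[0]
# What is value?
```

Trace:
`nums = [6, 3, 4, 3, 22]` → nums = [6, 3, 4, 3, 22]
`nums.reverse()` → nums = [22, 3, 4, 3, 6]
`nums[0] = nums[0] + nums[-1]` → nums = [28, 3, 4, 3, 6]
`value = nums[0]` → value = 28
So value = 28

Answer: 28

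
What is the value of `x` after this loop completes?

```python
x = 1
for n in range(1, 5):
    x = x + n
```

Start at 1, add 1 through 4
`x` takes the values: 1 → 2 → 4 → 7 → 11

Answer: 11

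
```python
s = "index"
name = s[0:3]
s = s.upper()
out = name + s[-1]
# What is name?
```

Trace:
`s = "index"` → s = 'index'
`name = s[0:3]` → name = 'ind'
`s = s.upper()` → s = 'INDEX'
`out = name + s[-1]` → out = 'indX'
So name = 'ind'

Answer: 'ind'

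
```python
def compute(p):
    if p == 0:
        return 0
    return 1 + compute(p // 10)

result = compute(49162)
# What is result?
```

Count of digits of 49162: 5

Answer: 5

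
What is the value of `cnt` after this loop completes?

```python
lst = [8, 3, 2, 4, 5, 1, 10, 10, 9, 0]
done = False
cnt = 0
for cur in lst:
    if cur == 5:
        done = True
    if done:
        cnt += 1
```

Count elements after first 5 in [8, 3, 2, 4, 5, 1, 10, 10, 9, 0]
`cnt` takes the values: 0 → 1 → 2 → 3 → 4 → 5 → 6

Answer: 6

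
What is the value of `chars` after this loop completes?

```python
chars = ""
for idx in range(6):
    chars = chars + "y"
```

Repeat 'y' 6 times
`chars` takes the values: "" → "y" → "yy" → "yyy" → "yyyy" → "yyyyy" → "yyyyyy"

Answer: "yyyyyy"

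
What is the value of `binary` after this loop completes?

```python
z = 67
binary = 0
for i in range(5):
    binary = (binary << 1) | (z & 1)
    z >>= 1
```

Reverse lowest 5 bits of 67
`binary` takes the values: 0 → 1 → 3 → 6 → 12 → 24

Answer: 24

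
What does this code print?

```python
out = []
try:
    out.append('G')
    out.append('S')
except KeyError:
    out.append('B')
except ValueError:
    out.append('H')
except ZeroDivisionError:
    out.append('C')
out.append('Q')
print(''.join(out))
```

Execution trace: 'G' (try body) → 'S' (try body, no exception) → 'Q' (after the try/except). Output: GSQ

Answer: GSQ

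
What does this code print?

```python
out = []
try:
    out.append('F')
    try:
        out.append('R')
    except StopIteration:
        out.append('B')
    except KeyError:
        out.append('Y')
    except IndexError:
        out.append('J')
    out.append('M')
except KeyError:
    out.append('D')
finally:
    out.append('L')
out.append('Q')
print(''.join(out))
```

Execution trace: 'F' (try body) → 'R' (inner try body, no exception) → 'M' (try body, no exception) → 'L' (finally) → 'Q' (after the try/except). Output: FRMLQ

Answer: FRMLQ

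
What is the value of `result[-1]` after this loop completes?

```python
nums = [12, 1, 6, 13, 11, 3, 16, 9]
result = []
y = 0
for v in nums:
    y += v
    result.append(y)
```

Cumulative sum ends at 71
`result` takes the values: [] → [12] → [12, 13] → [12, 13, 19] → [12, 13, 19, 32] → [12, 13, 19, 32, 43] → [12, 13, 19, 32, 43, 46] → [12, 13, 19, 32, 43, 46, 62] → [12, 13, 19, 32, 43, 46, 62, 71]
So `result[-1]` = 71

Answer: 71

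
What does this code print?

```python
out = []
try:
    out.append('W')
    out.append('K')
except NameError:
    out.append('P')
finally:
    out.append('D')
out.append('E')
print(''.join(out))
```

Execution trace: 'W' (try body) → 'K' (try body, no exception) → 'D' (finally) → 'E' (after the try/except). Output: WKDE

Answer: WKDE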